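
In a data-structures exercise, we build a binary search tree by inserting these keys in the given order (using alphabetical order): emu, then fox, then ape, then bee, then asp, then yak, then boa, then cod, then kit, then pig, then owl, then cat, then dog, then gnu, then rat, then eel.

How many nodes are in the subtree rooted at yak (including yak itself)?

emu: root
fox: right child of emu (depth 1)
ape: left child of emu (depth 1)
bee: right child of ape (depth 2)
asp: left child of bee (depth 3)
yak: right child of fox (depth 2)
boa: right child of bee (depth 3)
cod: right child of boa (depth 4)
kit: left child of yak (depth 3)
pig: right child of kit (depth 4)
owl: left child of pig (depth 5)
cat: left child of cod (depth 5)
dog: right child of cod (depth 5)
gnu: left child of kit (depth 4)
rat: right child of pig (depth 5)
eel: right child of dog (depth 6)

Subtree rooted at yak contains: yak, kit, gnu, pig, owl, rat — 6 nodes.

6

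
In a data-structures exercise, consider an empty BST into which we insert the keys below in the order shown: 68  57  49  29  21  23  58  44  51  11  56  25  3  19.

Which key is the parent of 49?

Insert 68: tree is empty, so 68 becomes the root.
Insert 57: 57 < 68 → go left. Place as left child of 68.
Insert 49: 49 < 68 → go left; 49 < 57 → go left. Place as left child of 57.
Insert 29: 29 < 68 → go left; 29 < 57 → go left; 29 < 49 → go left. Place as left child of 49.
Insert 21: 21 < 68 → go left; 21 < 57 → go left; 21 < 49 → go left; 21 < 29 → go left. Place as left child of 29.
Insert 23: 23 < 68 → go left; 23 < 57 → go left; 23 < 49 → go left; 23 < 29 → go left; 23 > 21 → go right. Place as right child of 21.
Insert 58: 58 < 68 → go left; 58 > 57 → go right. Place as right child of 57.
Insert 44: 44 < 68 → go left; 44 < 57 → go left; 44 < 49 → go left; 44 > 29 → go right. Place as right child of 29.
Insert 51: 51 < 68 → go left; 51 < 57 → go left; 51 > 49 → go right. Place as right child of 49.
Insert 11: 11 < 68 → go left; 11 < 57 → go left; 11 < 49 → go left; 11 < 29 → go left; 11 < 21 → go left. Place as left child of 21.
Insert 56: 56 < 68 → go left; 56 < 57 → go left; 56 > 49 → go right; 56 > 51 → go right. Place as right child of 51.
Insert 25: 25 < 68 → go left; 25 < 57 → go left; 25 < 49 → go left; 25 < 29 → go left; 25 > 21 → go right; 25 > 23 → go right. Place as right child of 23.
Insert 3: 3 < 68 → go left; 3 < 57 → go left; 3 < 49 → go left; 3 < 29 → go left; 3 < 21 → go left; 3 < 11 → go left. Place as left child of 11.
Insert 19: 19 < 68 → go left; 19 < 57 → go left; 19 < 49 → go left; 19 < 29 → go left; 19 < 21 → go left; 19 > 11 → go right. Place as right child of 11.

57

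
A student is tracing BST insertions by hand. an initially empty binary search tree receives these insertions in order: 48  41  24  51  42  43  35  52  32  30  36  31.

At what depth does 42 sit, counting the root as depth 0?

Insert 48: tree is empty, so 48 becomes the root.
Insert 41: 41 < 48 → go left. Place as left child of 48.
Insert 24: 24 < 48 → go left; 24 < 41 → go left. Place as left child of 41.
Insert 51: 51 > 48 → go right. Place as right child of 48.
Insert 42: 42 < 48 → go left; 42 > 41 → go right. Place as right child of 41.
Insert 43: 43 < 48 → go left; 43 > 41 → go right; 43 > 42 → go right. Place as right child of 42.
Insert 35: 35 < 48 → go left; 35 < 41 → go left; 35 > 24 → go right. Place as right child of 24.
Insert 52: 52 > 48 → go right; 52 > 51 → go right. Place as right child of 51.
Insert 32: 32 < 48 → go left; 32 < 41 → go left; 32 > 24 → go right; 32 < 35 → go left. Place as left child of 35.
Insert 30: 30 < 48 → go left; 30 < 41 → go left; 30 > 24 → go right; 30 < 35 → go left; 30 < 32 → go left. Place as left child of 32.
Insert 36: 36 < 48 → go left; 36 < 41 → go left; 36 > 24 → go right; 36 > 35 → go right. Place as right child of 35.
Insert 31: 31 < 48 → go left; 31 < 41 → go left; 31 > 24 → go right; 31 < 35 → go left; 31 < 32 → go left; 31 > 30 → go right. Place as right child of 30.

Path to 42: 48 → 41 → 42, which is 2 edges.

2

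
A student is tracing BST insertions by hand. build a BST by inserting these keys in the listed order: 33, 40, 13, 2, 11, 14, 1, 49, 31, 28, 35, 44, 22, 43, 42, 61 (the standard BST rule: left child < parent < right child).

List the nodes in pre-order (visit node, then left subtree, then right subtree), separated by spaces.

Resulting structure (node: left, right):
  33: L=13, R=40
  40: L=35, R=49
  13: L=2, R=14
  2: L=1, R=11
  11: L=–, R=–
  14: L=–, R=31
  1: L=–, R=–
  49: L=44, R=61
  31: L=28, R=–
  28: L=22, R=–
  35: L=–, R=–
  44: L=43, R=–
  22: L=–, R=–
  43: L=42, R=–
  42: L=–, R=–
  61: L=–, R=–

33 13 2 1 11 14 31 28 22 40 35 49 44 43 42 61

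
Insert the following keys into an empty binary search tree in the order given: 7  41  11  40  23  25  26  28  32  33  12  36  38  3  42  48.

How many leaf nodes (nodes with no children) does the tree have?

Insert 7: tree is empty, so 7 becomes the root.
Insert 41: 41 > 7 → go right. Place as right child of 7.
Insert 11: 11 > 7 → go right; 11 < 41 → go left. Place as left child of 41.
Insert 40: 40 > 7 → go right; 40 < 41 → go left; 40 > 11 → go right. Place as right child of 11.
Insert 23: 23 > 7 → go right; 23 < 41 → go left; 23 > 11 → go right; 23 < 40 → go left. Place as left child of 40.
Insert 25: 25 > 7 → go right; 25 < 41 → go left; 25 > 11 → go right; 25 < 40 → go left; 25 > 23 → go right. Place as right child of 23.
Insert 26: 26 > 7 → go right; 26 < 41 → go left; 26 > 11 → go right; 26 < 40 → go left; 26 > 23 → go right; 26 > 25 → go right. Place as right child of 25.
Insert 28: 28 > 7 → go right; 28 < 41 → go left; 28 > 11 → go right; 28 < 40 → go left; 28 > 23 → go right; 28 > 25 → go right; 28 > 26 → go right. Place as right child of 26.
Insert 32: 32 > 7 → go right; 32 < 41 → go left; 32 > 11 → go right; 32 < 40 → go left; 32 > 23 → go right; 32 > 25 → go right; 32 > 26 → go right; 32 > 28 → go right. Place as right child of 28.
Insert 33: 33 > 7 → go right; 33 < 41 → go left; 33 > 11 → go right; 33 < 40 → go left; 33 > 23 → go right; 33 > 25 → go right; 33 > 26 → go right; 33 > 28 → go right; 33 > 32 → go right. Place as right child of 32.
Insert 12: 12 > 7 → go right; 12 < 41 → go left; 12 > 11 → go right; 12 < 40 → go left; 12 < 23 → go left. Place as left child of 23.
Insert 36: 36 > 7 → go right; 36 < 41 → go left; 36 > 11 → go right; 36 < 40 → go left; 36 > 23 → go right; 36 > 25 → go right; 36 > 26 → go right; 36 > 28 → go right; 36 > 32 → go right; 36 > 33 → go right. Place as right child of 33.
Insert 38: 38 > 7 → go right; 38 < 41 → go left; 38 > 11 → go right; 38 < 40 → go left; 38 > 23 → go right; 38 > 25 → go right; 38 > 26 → go right; 38 > 28 → go right; 38 > 32 → go right; 38 > 33 → go right; 38 > 36 → go right. Place as right child of 36.
Insert 3: 3 < 7 → go left. Place as left child of 7.
Insert 42: 42 > 7 → go right; 42 > 41 → go right. Place as right child of 41.
Insert 48: 48 > 7 → go right; 48 > 41 → go right; 48 > 42 → go right. Place as right child of 42.

Leaves: 3, 12, 38, 48 — 4 in total.

4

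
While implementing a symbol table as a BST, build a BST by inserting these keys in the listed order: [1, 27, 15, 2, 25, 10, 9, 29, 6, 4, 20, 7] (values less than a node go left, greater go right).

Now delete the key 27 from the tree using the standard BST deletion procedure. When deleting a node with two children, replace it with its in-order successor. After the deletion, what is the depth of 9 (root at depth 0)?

Resulting structure (node: left, right):
  1: L=–, R=27
  27: L=15, R=29
  15: L=2, R=25
  2: L=–, R=10
  25: L=20, R=–
  10: L=9, R=–
  9: L=6, R=–
  29: L=–, R=–
  6: L=4, R=7
  4: L=–, R=–
  20: L=–, R=–
  7: L=–, R=–

Delete 27 (two children — replace with in-order successor).
After deletion, path to 9: 1 → 29 → 15 → 2 → 10 → 9.

5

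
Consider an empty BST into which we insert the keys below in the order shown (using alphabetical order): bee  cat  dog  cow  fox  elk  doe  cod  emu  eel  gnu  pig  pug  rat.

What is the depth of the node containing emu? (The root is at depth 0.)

5

bee: root
cat: right child of bee (depth 1)
dog: right child of cat (depth 2)
cow: left child of dog (depth 3)
fox: right child of dog (depth 3)
elk: left child of fox (depth 4)
doe: right child of cow (depth 4)
cod: left child of cow (depth 4)
emu: right child of elk (depth 5)
eel: left child of elk (depth 5)
gnu: right child of fox (depth 4)
pig: right child of gnu (depth 5)
pug: right child of pig (depth 6)
rat: right child of pug (depth 7)

Path to emu: bee → cat → dog → fox → elk → emu, which is 5 edges.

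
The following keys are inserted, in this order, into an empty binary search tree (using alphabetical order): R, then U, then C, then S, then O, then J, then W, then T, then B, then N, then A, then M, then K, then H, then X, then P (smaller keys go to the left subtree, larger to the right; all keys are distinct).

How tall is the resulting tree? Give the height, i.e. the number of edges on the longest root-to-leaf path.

6

Insert R: tree is empty, so R becomes the root.
Insert U: U > R → go right. Place as right child of R.
Insert C: C < R → go left. Place as left child of R.
Insert S: S > R → go right; S < U → go left. Place as left child of U.
Insert O: O < R → go left; O > C → go right. Place as right child of C.
Insert J: J < R → go left; J > C → go right; J < O → go left. Place as left child of O.
Insert W: W > R → go right; W > U → go right. Place as right child of U.
Insert T: T > R → go right; T < U → go left; T > S → go right. Place as right child of S.
Insert B: B < R → go left; B < C → go left. Place as left child of C.
Insert N: N < R → go left; N > C → go right; N < O → go left; N > J → go right. Place as right child of J.
Insert A: A < R → go left; A < C → go left; A < B → go left. Place as left child of B.
Insert M: M < R → go left; M > C → go right; M < O → go left; M > J → go right; M < N → go left. Place as left child of N.
Insert K: K < R → go left; K > C → go right; K < O → go left; K > J → go right; K < N → go left; K < M → go left. Place as left child of M.
Insert H: H < R → go left; H > C → go right; H < O → go left; H < J → go left. Place as left child of J.
Insert X: X > R → go right; X > U → go right; X > W → go right. Place as right child of W.
Insert P: P < R → go left; P > C → go right; P > O → go right. Place as right child of O.

The deepest node is K at depth 6.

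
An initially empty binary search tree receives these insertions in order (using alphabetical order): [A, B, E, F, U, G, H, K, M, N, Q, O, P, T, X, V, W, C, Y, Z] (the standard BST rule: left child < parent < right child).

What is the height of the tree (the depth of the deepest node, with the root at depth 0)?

12

A: root
B: right child of A (depth 1)
E: right child of B (depth 2)
F: right child of E (depth 3)
U: right child of F (depth 4)
G: left child of U (depth 5)
H: right child of G (depth 6)
K: right child of H (depth 7)
M: right child of K (depth 8)
N: right child of M (depth 9)
Q: right child of N (depth 10)
O: left child of Q (depth 11)
P: right child of O (depth 12)
T: right child of Q (depth 11)
X: right child of U (depth 5)
V: left child of X (depth 6)
W: right child of V (depth 7)
C: left child of E (depth 3)
Y: right child of X (depth 6)
Z: right child of Y (depth 7)

The deepest node is P at depth 12.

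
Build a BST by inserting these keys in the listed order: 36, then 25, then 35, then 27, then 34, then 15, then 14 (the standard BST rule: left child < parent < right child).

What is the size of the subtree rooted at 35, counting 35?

36: root
25: left child of 36 (depth 1)
35: right child of 25 (depth 2)
27: left child of 35 (depth 3)
34: right child of 27 (depth 4)
15: left child of 25 (depth 2)
14: left child of 15 (depth 3)

Subtree rooted at 35 contains: 35, 27, 34 — 3 nodes.

3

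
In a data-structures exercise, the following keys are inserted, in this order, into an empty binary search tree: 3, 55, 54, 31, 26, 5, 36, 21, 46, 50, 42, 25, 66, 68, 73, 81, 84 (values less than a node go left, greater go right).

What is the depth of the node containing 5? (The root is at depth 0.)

Insert 3: tree is empty, so 3 becomes the root.
Insert 55: 55 > 3 → go right. Place as right child of 3.
Insert 54: 54 > 3 → go right; 54 < 55 → go left. Place as left child of 55.
Insert 31: 31 > 3 → go right; 31 < 55 → go left; 31 < 54 → go left. Place as left child of 54.
Insert 26: 26 > 3 → go right; 26 < 55 → go left; 26 < 54 → go left; 26 < 31 → go left. Place as left child of 31.
Insert 5: 5 > 3 → go right; 5 < 55 → go left; 5 < 54 → go left; 5 < 31 → go left; 5 < 26 → go left. Place as left child of 26.
Insert 36: 36 > 3 → go right; 36 < 55 → go left; 36 < 54 → go left; 36 > 31 → go right. Place as right child of 31.
Insert 21: 21 > 3 → go right; 21 < 55 → go left; 21 < 54 → go left; 21 < 31 → go left; 21 < 26 → go left; 21 > 5 → go right. Place as right child of 5.
Insert 46: 46 > 3 → go right; 46 < 55 → go left; 46 < 54 → go left; 46 > 31 → go right; 46 > 36 → go right. Place as right child of 36.
Insert 50: 50 > 3 → go right; 50 < 55 → go left; 50 < 54 → go left; 50 > 31 → go right; 50 > 36 → go right; 50 > 46 → go right. Place as right child of 46.
Insert 42: 42 > 3 → go right; 42 < 55 → go left; 42 < 54 → go left; 42 > 31 → go right; 42 > 36 → go right; 42 < 46 → go left. Place as left child of 46.
Insert 25: 25 > 3 → go right; 25 < 55 → go left; 25 < 54 → go left; 25 < 31 → go left; 25 < 26 → go left; 25 > 5 → go right; 25 > 21 → go right. Place as right child of 21.
Insert 66: 66 > 3 → go right; 66 > 55 → go right. Place as right child of 55.
Insert 68: 68 > 3 → go right; 68 > 55 → go right; 68 > 66 → go right. Place as right child of 66.
Insert 73: 73 > 3 → go right; 73 > 55 → go right; 73 > 66 → go right; 73 > 68 → go right. Place as right child of 68.
Insert 81: 81 > 3 → go right; 81 > 55 → go right; 81 > 66 → go right; 81 > 68 → go right; 81 > 73 → go right. Place as right child of 73.
Insert 84: 84 > 3 → go right; 84 > 55 → go right; 84 > 66 → go right; 84 > 68 → go right; 84 > 73 → go right; 84 > 81 → go right. Place as right child of 81.

Path to 5: 3 → 55 → 54 → 31 → 26 → 5, which is 5 edges.

5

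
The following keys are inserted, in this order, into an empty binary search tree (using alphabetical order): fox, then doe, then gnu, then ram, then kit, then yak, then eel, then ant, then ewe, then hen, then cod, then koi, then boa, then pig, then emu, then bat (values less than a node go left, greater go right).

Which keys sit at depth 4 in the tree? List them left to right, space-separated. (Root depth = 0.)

boa emu hen koi

Resulting structure (node: left, right):
  fox: L=doe, R=gnu
  doe: L=ant, R=eel
  gnu: L=–, R=ram
  ram: L=kit, R=yak
  kit: L=hen, R=koi
  yak: L=–, R=–
  eel: L=–, R=ewe
  ant: L=–, R=cod
  ewe: L=emu, R=–
  hen: L=–, R=–
  cod: L=boa, R=–
  koi: L=–, R=pig
  boa: L=bat, R=–
  pig: L=–, R=–
  emu: L=–, R=–
  bat: L=–, R=–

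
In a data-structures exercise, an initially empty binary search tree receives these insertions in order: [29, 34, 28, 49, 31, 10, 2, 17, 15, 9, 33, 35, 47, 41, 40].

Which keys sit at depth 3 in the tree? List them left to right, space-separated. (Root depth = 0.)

2 17 33 35

Resulting structure (node: left, right):
  29: L=28, R=34
  34: L=31, R=49
  28: L=10, R=–
  49: L=35, R=–
  31: L=–, R=33
  10: L=2, R=17
  2: L=–, R=9
  17: L=15, R=–
  15: L=–, R=–
  9: L=–, R=–
  33: L=–, R=–
  35: L=–, R=47
  47: L=41, R=–
  41: L=40, R=–
  40: L=–, R=–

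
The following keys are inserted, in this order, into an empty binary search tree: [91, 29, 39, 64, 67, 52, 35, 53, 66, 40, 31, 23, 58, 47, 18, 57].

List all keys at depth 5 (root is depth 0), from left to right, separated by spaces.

40 53 66

Insert 91: tree is empty, so 91 becomes the root.
Insert 29: 29 < 91 → go left. Place as left child of 91.
Insert 39: 39 < 91 → go left; 39 > 29 → go right. Place as right child of 29.
Insert 64: 64 < 91 → go left; 64 > 29 → go right; 64 > 39 → go right. Place as right child of 39.
Insert 67: 67 < 91 → go left; 67 > 29 → go right; 67 > 39 → go right; 67 > 64 → go right. Place as right child of 64.
Insert 52: 52 < 91 → go left; 52 > 29 → go right; 52 > 39 → go right; 52 < 64 → go left. Place as left child of 64.
Insert 35: 35 < 91 → go left; 35 > 29 → go right; 35 < 39 → go left. Place as left child of 39.
Insert 53: 53 < 91 → go left; 53 > 29 → go right; 53 > 39 → go right; 53 < 64 → go left; 53 > 52 → go right. Place as right child of 52.
Insert 66: 66 < 91 → go left; 66 > 29 → go right; 66 > 39 → go right; 66 > 64 → go right; 66 < 67 → go left. Place as left child of 67.
Insert 40: 40 < 91 → go left; 40 > 29 → go right; 40 > 39 → go right; 40 < 64 → go left; 40 < 52 → go left. Place as left child of 52.
Insert 31: 31 < 91 → go left; 31 > 29 → go right; 31 < 39 → go left; 31 < 35 → go left. Place as left child of 35.
Insert 23: 23 < 91 → go left; 23 < 29 → go left. Place as left child of 29.
Insert 58: 58 < 91 → go left; 58 > 29 → go right; 58 > 39 → go right; 58 < 64 → go left; 58 > 52 → go right; 58 > 53 → go right. Place as right child of 53.
Insert 47: 47 < 91 → go left; 47 > 29 → go right; 47 > 39 → go right; 47 < 64 → go left; 47 < 52 → go left; 47 > 40 → go right. Place as right child of 40.
Insert 18: 18 < 91 → go left; 18 < 29 → go left; 18 < 23 → go left. Place as left child of 23.
Insert 57: 57 < 91 → go left; 57 > 29 → go right; 57 > 39 → go right; 57 < 64 → go left; 57 > 52 → go right; 57 > 53 → go right; 57 < 58 → go left. Place as left child of 58.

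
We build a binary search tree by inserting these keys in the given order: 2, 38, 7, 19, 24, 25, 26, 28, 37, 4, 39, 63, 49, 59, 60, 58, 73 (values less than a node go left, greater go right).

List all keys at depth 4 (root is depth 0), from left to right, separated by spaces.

Resulting structure (node: left, right):
  2: L=–, R=38
  38: L=7, R=39
  7: L=4, R=19
  19: L=–, R=24
  24: L=–, R=25
  25: L=–, R=26
  26: L=–, R=28
  28: L=–, R=37
  37: L=–, R=–
  4: L=–, R=–
  39: L=–, R=63
  63: L=49, R=73
  49: L=–, R=59
  59: L=58, R=60
  60: L=–, R=–
  58: L=–, R=–
  73: L=–, R=–

24 49 73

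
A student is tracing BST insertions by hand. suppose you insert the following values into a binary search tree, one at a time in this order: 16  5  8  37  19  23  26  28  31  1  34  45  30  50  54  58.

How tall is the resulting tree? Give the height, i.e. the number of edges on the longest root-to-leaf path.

7

16: root
5: left child of 16 (depth 1)
8: right child of 5 (depth 2)
37: right child of 16 (depth 1)
19: left child of 37 (depth 2)
23: right child of 19 (depth 3)
26: right child of 23 (depth 4)
28: right child of 26 (depth 5)
31: right child of 28 (depth 6)
1: left child of 5 (depth 2)
34: right child of 31 (depth 7)
45: right child of 37 (depth 2)
30: left child of 31 (depth 7)
50: right child of 45 (depth 3)
54: right child of 50 (depth 4)
58: right child of 54 (depth 5)

The deepest node is 34 at depth 7.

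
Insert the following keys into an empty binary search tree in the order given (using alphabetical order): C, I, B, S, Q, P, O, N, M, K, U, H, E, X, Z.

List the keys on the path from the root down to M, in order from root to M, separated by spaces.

C I S Q P O N M

C: root
I: right child of C (depth 1)
B: left child of C (depth 1)
S: right child of I (depth 2)
Q: left child of S (depth 3)
P: left child of Q (depth 4)
O: left child of P (depth 5)
N: left child of O (depth 6)
M: left child of N (depth 7)
K: left child of M (depth 8)
U: right child of S (depth 3)
H: left child of I (depth 2)
E: left child of H (depth 3)
X: right child of U (depth 4)
Z: right child of X (depth 5)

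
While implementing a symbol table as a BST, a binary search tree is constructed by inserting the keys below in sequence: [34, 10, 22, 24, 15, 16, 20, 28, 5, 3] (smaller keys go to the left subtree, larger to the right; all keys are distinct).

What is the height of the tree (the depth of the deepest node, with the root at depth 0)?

Insert 34: tree is empty, so 34 becomes the root.
Insert 10: 10 < 34 → go left. Place as left child of 34.
Insert 22: 22 < 34 → go left; 22 > 10 → go right. Place as right child of 10.
Insert 24: 24 < 34 → go left; 24 > 10 → go right; 24 > 22 → go right. Place as right child of 22.
Insert 15: 15 < 34 → go left; 15 > 10 → go right; 15 < 22 → go left. Place as left child of 22.
Insert 16: 16 < 34 → go left; 16 > 10 → go right; 16 < 22 → go left; 16 > 15 → go right. Place as right child of 15.
Insert 20: 20 < 34 → go left; 20 > 10 → go right; 20 < 22 → go left; 20 > 15 → go right; 20 > 16 → go right. Place as right child of 16.
Insert 28: 28 < 34 → go left; 28 > 10 → go right; 28 > 22 → go right; 28 > 24 → go right. Place as right child of 24.
Insert 5: 5 < 34 → go left; 5 < 10 → go left. Place as left child of 10.
Insert 3: 3 < 34 → go left; 3 < 10 → go left; 3 < 5 → go left. Place as left child of 5.

The deepest node is 20 at depth 5.

5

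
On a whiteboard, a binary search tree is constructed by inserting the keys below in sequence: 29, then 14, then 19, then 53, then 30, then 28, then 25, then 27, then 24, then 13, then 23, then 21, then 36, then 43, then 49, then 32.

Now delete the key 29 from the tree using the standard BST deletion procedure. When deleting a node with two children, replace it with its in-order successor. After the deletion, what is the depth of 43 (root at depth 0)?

29: root
14: left child of 29 (depth 1)
19: right child of 14 (depth 2)
53: right child of 29 (depth 1)
30: left child of 53 (depth 2)
28: right child of 19 (depth 3)
25: left child of 28 (depth 4)
27: right child of 25 (depth 5)
24: left child of 25 (depth 5)
13: left child of 14 (depth 2)
23: left child of 24 (depth 6)
21: left child of 23 (depth 7)
36: right child of 30 (depth 3)
43: right child of 36 (depth 4)
49: right child of 43 (depth 5)
32: left child of 36 (depth 4)

Delete 29 (two children — replace with in-order successor).
After deletion, path to 43: 30 → 53 → 36 → 43.

3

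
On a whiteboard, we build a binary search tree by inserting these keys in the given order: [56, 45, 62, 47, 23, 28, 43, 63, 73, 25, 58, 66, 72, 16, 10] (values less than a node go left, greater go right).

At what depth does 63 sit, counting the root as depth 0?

Insert 56: tree is empty, so 56 becomes the root.
Insert 45: 45 < 56 → go left. Place as left child of 56.
Insert 62: 62 > 56 → go right. Place as right child of 56.
Insert 47: 47 < 56 → go left; 47 > 45 → go right. Place as right child of 45.
Insert 23: 23 < 56 → go left; 23 < 45 → go left. Place as left child of 45.
Insert 28: 28 < 56 → go left; 28 < 45 → go left; 28 > 23 → go right. Place as right child of 23.
Insert 43: 43 < 56 → go left; 43 < 45 → go left; 43 > 23 → go right; 43 > 28 → go right. Place as right child of 28.
Insert 63: 63 > 56 → go right; 63 > 62 → go right. Place as right child of 62.
Insert 73: 73 > 56 → go right; 73 > 62 → go right; 73 > 63 → go right. Place as right child of 63.
Insert 25: 25 < 56 → go left; 25 < 45 → go left; 25 > 23 → go right; 25 < 28 → go left. Place as left child of 28.
Insert 58: 58 > 56 → go right; 58 < 62 → go left. Place as left child of 62.
Insert 66: 66 > 56 → go right; 66 > 62 → go right; 66 > 63 → go right; 66 < 73 → go left. Place as left child of 73.
Insert 72: 72 > 56 → go right; 72 > 62 → go right; 72 > 63 → go right; 72 < 73 → go left; 72 > 66 → go right. Place as right child of 66.
Insert 16: 16 < 56 → go left; 16 < 45 → go left; 16 < 23 → go left. Place as left child of 23.
Insert 10: 10 < 56 → go left; 10 < 45 → go left; 10 < 23 → go left; 10 < 16 → go left. Place as left child of 16.

Path to 63: 56 → 62 → 63, which is 2 edges.

2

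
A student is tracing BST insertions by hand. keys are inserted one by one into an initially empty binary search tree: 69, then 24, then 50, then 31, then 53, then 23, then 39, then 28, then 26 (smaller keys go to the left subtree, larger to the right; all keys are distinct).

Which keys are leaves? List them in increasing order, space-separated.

69: root
24: left child of 69 (depth 1)
50: right child of 24 (depth 2)
31: left child of 50 (depth 3)
53: right child of 50 (depth 3)
23: left child of 24 (depth 2)
39: right child of 31 (depth 4)
28: left child of 31 (depth 4)
26: left child of 28 (depth 5)

23 26 39 53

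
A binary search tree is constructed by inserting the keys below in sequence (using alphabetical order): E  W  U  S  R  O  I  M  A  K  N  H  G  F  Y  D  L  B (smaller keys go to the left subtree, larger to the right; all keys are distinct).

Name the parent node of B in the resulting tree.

Resulting structure (node: left, right):
  E: L=A, R=W
  W: L=U, R=Y
  U: L=S, R=–
  S: L=R, R=–
  R: L=O, R=–
  O: L=I, R=–
  I: L=H, R=M
  M: L=K, R=N
  A: L=–, R=D
  K: L=–, R=L
  N: L=–, R=–
  H: L=G, R=–
  G: L=F, R=–
  F: L=–, R=–
  Y: L=–, R=–
  D: L=B, R=–
  L: L=–, R=–
  B: L=–, R=–

D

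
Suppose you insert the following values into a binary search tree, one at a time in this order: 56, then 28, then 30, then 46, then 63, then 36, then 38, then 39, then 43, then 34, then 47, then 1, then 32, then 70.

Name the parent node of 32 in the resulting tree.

34

56: root
28: left child of 56 (depth 1)
30: right child of 28 (depth 2)
46: right child of 30 (depth 3)
63: right child of 56 (depth 1)
36: left child of 46 (depth 4)
38: right child of 36 (depth 5)
39: right child of 38 (depth 6)
43: right child of 39 (depth 7)
34: left child of 36 (depth 5)
47: right child of 46 (depth 4)
1: left child of 28 (depth 2)
32: left child of 34 (depth 6)
70: right child of 63 (depth 2)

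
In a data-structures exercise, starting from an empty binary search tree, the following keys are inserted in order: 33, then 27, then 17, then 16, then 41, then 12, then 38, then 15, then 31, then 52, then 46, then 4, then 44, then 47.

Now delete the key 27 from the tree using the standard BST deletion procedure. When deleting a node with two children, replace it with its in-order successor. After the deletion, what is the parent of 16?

17

Resulting structure (node: left, right):
  33: L=27, R=41
  27: L=17, R=31
  17: L=16, R=–
  16: L=12, R=–
  41: L=38, R=52
  12: L=4, R=15
  38: L=–, R=–
  15: L=–, R=–
  31: L=–, R=–
  52: L=46, R=–
  46: L=44, R=47
  4: L=–, R=–
  44: L=–, R=–
  47: L=–, R=–

Delete 27 (two children — replace with in-order successor).
After deletion, 16's parent is 17.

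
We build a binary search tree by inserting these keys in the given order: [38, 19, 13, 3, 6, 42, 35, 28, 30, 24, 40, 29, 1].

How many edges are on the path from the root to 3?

3

38: root
19: left child of 38 (depth 1)
13: left child of 19 (depth 2)
3: left child of 13 (depth 3)
6: right child of 3 (depth 4)
42: right child of 38 (depth 1)
35: right child of 19 (depth 2)
28: left child of 35 (depth 3)
30: right child of 28 (depth 4)
24: left child of 28 (depth 4)
40: left child of 42 (depth 2)
29: left child of 30 (depth 5)
1: left child of 3 (depth 4)

Path to 3: 38 → 19 → 13 → 3, which is 3 edges.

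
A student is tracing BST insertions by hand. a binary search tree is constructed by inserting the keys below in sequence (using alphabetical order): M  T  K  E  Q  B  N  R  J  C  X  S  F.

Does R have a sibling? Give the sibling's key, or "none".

M: root
T: right child of M (depth 1)
K: left child of M (depth 1)
E: left child of K (depth 2)
Q: left child of T (depth 2)
B: left child of E (depth 3)
N: left child of Q (depth 3)
R: right child of Q (depth 3)
J: right child of E (depth 3)
C: right child of B (depth 4)
X: right child of T (depth 2)
S: right child of R (depth 4)
F: left child of J (depth 4)

R's parent is Q; the other child of Q is N.

N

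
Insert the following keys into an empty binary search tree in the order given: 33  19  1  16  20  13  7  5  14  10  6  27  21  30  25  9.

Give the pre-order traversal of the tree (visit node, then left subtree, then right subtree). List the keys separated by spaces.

33: root
19: left child of 33 (depth 1)
1: left child of 19 (depth 2)
16: right child of 1 (depth 3)
20: right child of 19 (depth 2)
13: left child of 16 (depth 4)
7: left child of 13 (depth 5)
5: left child of 7 (depth 6)
14: right child of 13 (depth 5)
10: right child of 7 (depth 6)
6: right child of 5 (depth 7)
27: right child of 20 (depth 3)
21: left child of 27 (depth 4)
30: right child of 27 (depth 4)
25: right child of 21 (depth 5)
9: left child of 10 (depth 7)

33 19 1 16 13 7 5 6 10 9 14 20 27 21 25 30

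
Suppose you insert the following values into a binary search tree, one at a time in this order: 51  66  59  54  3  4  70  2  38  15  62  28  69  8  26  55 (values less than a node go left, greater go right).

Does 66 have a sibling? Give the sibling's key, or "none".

3

51: root
66: right child of 51 (depth 1)
59: left child of 66 (depth 2)
54: left child of 59 (depth 3)
3: left child of 51 (depth 1)
4: right child of 3 (depth 2)
70: right child of 66 (depth 2)
2: left child of 3 (depth 2)
38: right child of 4 (depth 3)
15: left child of 38 (depth 4)
62: right child of 59 (depth 3)
28: right child of 15 (depth 5)
69: left child of 70 (depth 3)
8: left child of 15 (depth 5)
26: left child of 28 (depth 6)
55: right child of 54 (depth 4)

66's parent is 51; the other child of 51 is 3.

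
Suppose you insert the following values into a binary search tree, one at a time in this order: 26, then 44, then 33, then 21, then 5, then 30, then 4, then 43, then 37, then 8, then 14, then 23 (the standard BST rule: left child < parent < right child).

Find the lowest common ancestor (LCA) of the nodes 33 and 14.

26

Insert 26: tree is empty, so 26 becomes the root.
Insert 44: 44 > 26 → go right. Place as right child of 26.
Insert 33: 33 > 26 → go right; 33 < 44 → go left. Place as left child of 44.
Insert 21: 21 < 26 → go left. Place as left child of 26.
Insert 5: 5 < 26 → go left; 5 < 21 → go left. Place as left child of 21.
Insert 30: 30 > 26 → go right; 30 < 44 → go left; 30 < 33 → go left. Place as left child of 33.
Insert 4: 4 < 26 → go left; 4 < 21 → go left; 4 < 5 → go left. Place as left child of 5.
Insert 43: 43 > 26 → go right; 43 < 44 → go left; 43 > 33 → go right. Place as right child of 33.
Insert 37: 37 > 26 → go right; 37 < 44 → go left; 37 > 33 → go right; 37 < 43 → go left. Place as left child of 43.
Insert 8: 8 < 26 → go left; 8 < 21 → go left; 8 > 5 → go right. Place as right child of 5.
Insert 14: 14 < 26 → go left; 14 < 21 → go left; 14 > 5 → go right; 14 > 8 → go right. Place as right child of 8.
Insert 23: 23 < 26 → go left; 23 > 21 → go right. Place as right child of 21.

Path to 33: 26 → 44 → 33
Path to 14: 26 → 21 → 5 → 8 → 14
The paths share a prefix ending at 26, then split left and right.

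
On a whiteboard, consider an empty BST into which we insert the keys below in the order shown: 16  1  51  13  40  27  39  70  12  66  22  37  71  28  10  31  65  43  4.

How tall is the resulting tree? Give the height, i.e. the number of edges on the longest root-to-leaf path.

Resulting structure (node: left, right):
  16: L=1, R=51
  1: L=–, R=13
  51: L=40, R=70
  13: L=12, R=–
  40: L=27, R=43
  27: L=22, R=39
  39: L=37, R=–
  70: L=66, R=71
  12: L=10, R=–
  66: L=65, R=–
  22: L=–, R=–
  37: L=28, R=–
  71: L=–, R=–
  28: L=–, R=31
  10: L=4, R=–
  31: L=–, R=–
  65: L=–, R=–
  43: L=–, R=–
  4: L=–, R=–

The deepest node is 31 at depth 7.

7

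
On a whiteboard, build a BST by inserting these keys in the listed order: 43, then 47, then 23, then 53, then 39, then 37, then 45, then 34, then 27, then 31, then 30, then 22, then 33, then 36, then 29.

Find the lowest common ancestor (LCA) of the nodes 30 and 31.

Resulting structure (node: left, right):
  43: L=23, R=47
  47: L=45, R=53
  23: L=22, R=39
  53: L=–, R=–
  39: L=37, R=–
  37: L=34, R=–
  45: L=–, R=–
  34: L=27, R=36
  27: L=–, R=31
  31: L=30, R=33
  30: L=29, R=–
  22: L=–, R=–
  33: L=–, R=–
  36: L=–, R=–
  29: L=–, R=–

Path to 30: 43 → 23 → 39 → 37 → 34 → 27 → 31 → 30
Path to 31: 43 → 23 → 39 → 37 → 34 → 27 → 31
31 lies on both paths and is an ancestor of the other node.

31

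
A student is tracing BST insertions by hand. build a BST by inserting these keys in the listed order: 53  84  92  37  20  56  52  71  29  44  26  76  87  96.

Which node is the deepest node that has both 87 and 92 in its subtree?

92

53: root
84: right child of 53 (depth 1)
92: right child of 84 (depth 2)
37: left child of 53 (depth 1)
20: left child of 37 (depth 2)
56: left child of 84 (depth 2)
52: right child of 37 (depth 2)
71: right child of 56 (depth 3)
29: right child of 20 (depth 3)
44: left child of 52 (depth 3)
26: left child of 29 (depth 4)
76: right child of 71 (depth 4)
87: left child of 92 (depth 3)
96: right child of 92 (depth 3)

Path to 87: 53 → 84 → 92 → 87
Path to 92: 53 → 84 → 92
92 lies on both paths and is an ancestor of the other node.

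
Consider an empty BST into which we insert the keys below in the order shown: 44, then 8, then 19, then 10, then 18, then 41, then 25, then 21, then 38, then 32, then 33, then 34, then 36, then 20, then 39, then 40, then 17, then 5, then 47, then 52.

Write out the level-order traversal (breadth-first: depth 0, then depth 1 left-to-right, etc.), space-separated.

44 8 47 5 19 52 10 41 18 25 17 21 38 20 32 39 33 40 34 36

44: root
8: left child of 44 (depth 1)
19: right child of 8 (depth 2)
10: left child of 19 (depth 3)
18: right child of 10 (depth 4)
41: right child of 19 (depth 3)
25: left child of 41 (depth 4)
21: left child of 25 (depth 5)
38: right child of 25 (depth 5)
32: left child of 38 (depth 6)
33: right child of 32 (depth 7)
34: right child of 33 (depth 8)
36: right child of 34 (depth 9)
20: left child of 21 (depth 6)
39: right child of 38 (depth 6)
40: right child of 39 (depth 7)
17: left child of 18 (depth 5)
5: left child of 8 (depth 2)
47: right child of 44 (depth 1)
52: right child of 47 (depth 2)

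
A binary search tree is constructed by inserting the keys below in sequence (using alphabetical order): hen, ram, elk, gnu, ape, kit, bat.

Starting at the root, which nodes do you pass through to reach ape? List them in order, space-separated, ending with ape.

hen: root
ram: right child of hen (depth 1)
elk: left child of hen (depth 1)
gnu: right child of elk (depth 2)
ape: left child of elk (depth 2)
kit: left child of ram (depth 2)
bat: right child of ape (depth 3)

hen elk ape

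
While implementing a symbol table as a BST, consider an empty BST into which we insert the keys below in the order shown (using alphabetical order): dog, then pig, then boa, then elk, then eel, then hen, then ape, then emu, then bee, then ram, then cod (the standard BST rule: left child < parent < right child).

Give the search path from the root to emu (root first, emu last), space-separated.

dog pig elk hen emu

Insert dog: tree is empty, so dog becomes the root.
Insert pig: pig > dog → go right. Place as right child of dog.
Insert boa: boa < dog → go left. Place as left child of dog.
Insert elk: elk > dog → go right; elk < pig → go left. Place as left child of pig.
Insert eel: eel > dog → go right; eel < pig → go left; eel < elk → go left. Place as left child of elk.
Insert hen: hen > dog → go right; hen < pig → go left; hen > elk → go right. Place as right child of elk.
Insert ape: ape < dog → go left; ape < boa → go left. Place as left child of boa.
Insert emu: emu > dog → go right; emu < pig → go left; emu > elk → go right; emu < hen → go left. Place as left child of hen.
Insert bee: bee < dog → go left; bee < boa → go left; bee > ape → go right. Place as right child of ape.
Insert ram: ram > dog → go right; ram > pig → go right. Place as right child of pig.
Insert cod: cod < dog → go left; cod > boa → go right. Place as right child of boa.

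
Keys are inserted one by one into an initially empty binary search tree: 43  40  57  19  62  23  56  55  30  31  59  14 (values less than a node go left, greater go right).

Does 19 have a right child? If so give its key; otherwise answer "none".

23

43: root
40: left child of 43 (depth 1)
57: right child of 43 (depth 1)
19: left child of 40 (depth 2)
62: right child of 57 (depth 2)
23: right child of 19 (depth 3)
56: left child of 57 (depth 2)
55: left child of 56 (depth 3)
30: right child of 23 (depth 4)
31: right child of 30 (depth 5)
59: left child of 62 (depth 3)
14: left child of 19 (depth 3)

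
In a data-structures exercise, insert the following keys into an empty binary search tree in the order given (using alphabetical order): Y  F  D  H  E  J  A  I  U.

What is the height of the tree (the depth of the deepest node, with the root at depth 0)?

4

Insert Y: tree is empty, so Y becomes the root.
Insert F: F < Y → go left. Place as left child of Y.
Insert D: D < Y → go left; D < F → go left. Place as left child of F.
Insert H: H < Y → go left; H > F → go right. Place as right child of F.
Insert E: E < Y → go left; E < F → go left; E > D → go right. Place as right child of D.
Insert J: J < Y → go left; J > F → go right; J > H → go right. Place as right child of H.
Insert A: A < Y → go left; A < F → go left; A < D → go left. Place as left child of D.
Insert I: I < Y → go left; I > F → go right; I > H → go right; I < J → go left. Place as left child of J.
Insert U: U < Y → go left; U > F → go right; U > H → go right; U > J → go right. Place as right child of J.

The deepest node is I at depth 4.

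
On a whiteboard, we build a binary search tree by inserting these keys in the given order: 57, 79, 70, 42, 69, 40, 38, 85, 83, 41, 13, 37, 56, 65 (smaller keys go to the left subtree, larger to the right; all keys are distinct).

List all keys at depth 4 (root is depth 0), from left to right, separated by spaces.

Insert 57: tree is empty, so 57 becomes the root.
Insert 79: 79 > 57 → go right. Place as right child of 57.
Insert 70: 70 > 57 → go right; 70 < 79 → go left. Place as left child of 79.
Insert 42: 42 < 57 → go left. Place as left child of 57.
Insert 69: 69 > 57 → go right; 69 < 79 → go left; 69 < 70 → go left. Place as left child of 70.
Insert 40: 40 < 57 → go left; 40 < 42 → go left. Place as left child of 42.
Insert 38: 38 < 57 → go left; 38 < 42 → go left; 38 < 40 → go left. Place as left child of 40.
Insert 85: 85 > 57 → go right; 85 > 79 → go right. Place as right child of 79.
Insert 83: 83 > 57 → go right; 83 > 79 → go right; 83 < 85 → go left. Place as left child of 85.
Insert 41: 41 < 57 → go left; 41 < 42 → go left; 41 > 40 → go right. Place as right child of 40.
Insert 13: 13 < 57 → go left; 13 < 42 → go left; 13 < 40 → go left; 13 < 38 → go left. Place as left child of 38.
Insert 37: 37 < 57 → go left; 37 < 42 → go left; 37 < 40 → go left; 37 < 38 → go left; 37 > 13 → go right. Place as right child of 13.
Insert 56: 56 < 57 → go left; 56 > 42 → go right. Place as right child of 42.
Insert 65: 65 > 57 → go right; 65 < 79 → go left; 65 < 70 → go left; 65 < 69 → go left. Place as left child of 69.

13 65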